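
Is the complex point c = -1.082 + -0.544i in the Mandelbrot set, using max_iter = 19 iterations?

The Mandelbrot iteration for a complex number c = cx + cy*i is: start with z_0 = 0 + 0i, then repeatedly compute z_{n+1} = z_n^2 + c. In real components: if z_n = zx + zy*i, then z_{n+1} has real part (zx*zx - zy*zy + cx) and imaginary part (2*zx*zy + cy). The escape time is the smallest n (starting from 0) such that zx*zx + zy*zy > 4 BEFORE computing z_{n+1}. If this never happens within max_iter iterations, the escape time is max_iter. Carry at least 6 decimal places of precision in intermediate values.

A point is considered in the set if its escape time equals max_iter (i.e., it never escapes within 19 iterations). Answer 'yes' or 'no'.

z_0 = 0 + 0i, c = -1.0820 + -0.5440i
Iter 1: z = -1.0820 + -0.5440i, |z|^2 = 1.4667
Iter 2: z = -0.2072 + 0.6332i, |z|^2 = 0.4439
Iter 3: z = -1.4400 + -0.8064i, |z|^2 = 2.7240
Iter 4: z = 0.3414 + 1.7785i, |z|^2 = 3.2797
Iter 5: z = -4.1286 + 0.6702i, |z|^2 = 17.4949
Escaped at iteration 5

Answer: no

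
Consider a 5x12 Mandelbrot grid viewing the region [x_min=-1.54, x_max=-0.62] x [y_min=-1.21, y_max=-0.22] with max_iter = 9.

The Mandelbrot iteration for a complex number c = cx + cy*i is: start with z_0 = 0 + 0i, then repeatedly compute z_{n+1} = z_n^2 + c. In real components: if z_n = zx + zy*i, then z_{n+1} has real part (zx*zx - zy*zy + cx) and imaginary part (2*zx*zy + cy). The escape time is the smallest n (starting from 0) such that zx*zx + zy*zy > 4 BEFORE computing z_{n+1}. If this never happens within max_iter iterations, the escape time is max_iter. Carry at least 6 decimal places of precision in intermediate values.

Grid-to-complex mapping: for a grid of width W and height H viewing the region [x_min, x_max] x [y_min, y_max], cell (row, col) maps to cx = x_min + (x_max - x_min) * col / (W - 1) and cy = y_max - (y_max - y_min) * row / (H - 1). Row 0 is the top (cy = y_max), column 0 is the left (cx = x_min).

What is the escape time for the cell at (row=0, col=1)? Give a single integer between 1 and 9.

z_0 = 0 + 0i, c = -1.3100 + -0.2200i
Iter 1: z = -1.3100 + -0.2200i, |z|^2 = 1.7645
Iter 2: z = 0.3577 + 0.3564i, |z|^2 = 0.2550
Iter 3: z = -1.3091 + 0.0350i, |z|^2 = 1.7149
Iter 4: z = 0.4024 + -0.3116i, |z|^2 = 0.2590
Iter 5: z = -1.2451 + -0.4708i, |z|^2 = 1.7719
Iter 6: z = 0.0187 + 0.9523i, |z|^2 = 0.9072
Iter 7: z = -2.2165 + -0.1845i, |z|^2 = 4.9471
Escaped at iteration 7

Answer: 7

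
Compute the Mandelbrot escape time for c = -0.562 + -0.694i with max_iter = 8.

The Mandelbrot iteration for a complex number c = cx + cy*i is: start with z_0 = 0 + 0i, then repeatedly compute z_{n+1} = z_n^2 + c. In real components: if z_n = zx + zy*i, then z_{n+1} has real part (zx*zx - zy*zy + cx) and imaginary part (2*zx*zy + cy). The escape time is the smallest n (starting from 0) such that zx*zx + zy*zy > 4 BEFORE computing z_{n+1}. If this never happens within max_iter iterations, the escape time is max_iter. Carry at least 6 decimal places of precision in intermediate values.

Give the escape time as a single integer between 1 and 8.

z_0 = 0 + 0i, c = -0.5620 + -0.6940i
Iter 1: z = -0.5620 + -0.6940i, |z|^2 = 0.7975
Iter 2: z = -0.7278 + 0.0861i, |z|^2 = 0.5371
Iter 3: z = -0.0397 + -0.8193i, |z|^2 = 0.6728
Iter 4: z = -1.2316 + -0.6289i, |z|^2 = 1.9124
Iter 5: z = 0.5593 + 0.8551i, |z|^2 = 1.0441
Iter 6: z = -0.9804 + 0.2626i, |z|^2 = 1.0302
Iter 7: z = 0.3302 + -1.2090i, |z|^2 = 1.5707

Answer: 8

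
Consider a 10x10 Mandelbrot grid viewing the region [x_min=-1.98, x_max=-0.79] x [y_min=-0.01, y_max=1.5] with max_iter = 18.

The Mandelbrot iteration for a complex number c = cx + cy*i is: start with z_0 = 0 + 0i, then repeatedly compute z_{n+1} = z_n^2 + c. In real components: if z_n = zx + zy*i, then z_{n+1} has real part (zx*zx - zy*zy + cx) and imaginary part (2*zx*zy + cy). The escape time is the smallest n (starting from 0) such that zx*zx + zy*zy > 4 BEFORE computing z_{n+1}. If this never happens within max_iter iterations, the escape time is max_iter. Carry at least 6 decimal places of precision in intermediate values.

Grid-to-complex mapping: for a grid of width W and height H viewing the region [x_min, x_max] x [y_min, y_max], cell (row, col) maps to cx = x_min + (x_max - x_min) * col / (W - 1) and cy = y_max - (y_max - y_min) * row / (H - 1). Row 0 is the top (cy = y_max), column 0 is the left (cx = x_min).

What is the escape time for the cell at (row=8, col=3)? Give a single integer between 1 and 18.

z_0 = 0 + 0i, c = -1.5833 + 0.1578i
Iter 1: z = -1.5833 + 0.1578i, |z|^2 = 2.5318
Iter 2: z = 0.8987 + -0.3419i, |z|^2 = 0.9246
Iter 3: z = -0.8925 + -0.4567i, |z|^2 = 1.0051
Iter 4: z = -0.9953 + 0.9730i, |z|^2 = 1.9373
Iter 5: z = -1.5393 + -1.7790i, |z|^2 = 5.5344
Escaped at iteration 5

Answer: 5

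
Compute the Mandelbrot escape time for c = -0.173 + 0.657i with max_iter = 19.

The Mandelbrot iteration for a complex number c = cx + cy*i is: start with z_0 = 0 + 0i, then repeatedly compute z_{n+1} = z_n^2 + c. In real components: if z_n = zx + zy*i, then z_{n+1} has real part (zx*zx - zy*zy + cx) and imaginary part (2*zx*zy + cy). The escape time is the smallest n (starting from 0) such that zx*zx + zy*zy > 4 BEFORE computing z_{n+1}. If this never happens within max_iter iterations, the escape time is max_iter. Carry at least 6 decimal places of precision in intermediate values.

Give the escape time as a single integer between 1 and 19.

z_0 = 0 + 0i, c = -0.1730 + 0.6570i
Iter 1: z = -0.1730 + 0.6570i, |z|^2 = 0.4616
Iter 2: z = -0.5747 + 0.4297i, |z|^2 = 0.5149
Iter 3: z = -0.0273 + 0.1631i, |z|^2 = 0.0274
Iter 4: z = -0.1989 + 0.6481i, |z|^2 = 0.4596
Iter 5: z = -0.5535 + 0.3992i, |z|^2 = 0.4657
Iter 6: z = -0.0261 + 0.2151i, |z|^2 = 0.0469
Iter 7: z = -0.2186 + 0.6458i, |z|^2 = 0.4648
Iter 8: z = -0.5423 + 0.3747i, |z|^2 = 0.4345
Iter 9: z = -0.0193 + 0.2506i, |z|^2 = 0.0632
Iter 10: z = -0.2354 + 0.6473i, |z|^2 = 0.4744
Iter 11: z = -0.5366 + 0.3522i, |z|^2 = 0.4120
Iter 12: z = -0.0091 + 0.2790i, |z|^2 = 0.0779
Iter 13: z = -0.2508 + 0.6519i, |z|^2 = 0.4879
Iter 14: z = -0.5351 + 0.3300i, |z|^2 = 0.3952
Iter 15: z = 0.0044 + 0.3038i, |z|^2 = 0.0923
Iter 16: z = -0.2653 + 0.6597i, |z|^2 = 0.5055
Iter 17: z = -0.5378 + 0.3070i, |z|^2 = 0.3835
Iter 18: z = 0.0220 + 0.3268i, |z|^2 = 0.1073

Answer: 19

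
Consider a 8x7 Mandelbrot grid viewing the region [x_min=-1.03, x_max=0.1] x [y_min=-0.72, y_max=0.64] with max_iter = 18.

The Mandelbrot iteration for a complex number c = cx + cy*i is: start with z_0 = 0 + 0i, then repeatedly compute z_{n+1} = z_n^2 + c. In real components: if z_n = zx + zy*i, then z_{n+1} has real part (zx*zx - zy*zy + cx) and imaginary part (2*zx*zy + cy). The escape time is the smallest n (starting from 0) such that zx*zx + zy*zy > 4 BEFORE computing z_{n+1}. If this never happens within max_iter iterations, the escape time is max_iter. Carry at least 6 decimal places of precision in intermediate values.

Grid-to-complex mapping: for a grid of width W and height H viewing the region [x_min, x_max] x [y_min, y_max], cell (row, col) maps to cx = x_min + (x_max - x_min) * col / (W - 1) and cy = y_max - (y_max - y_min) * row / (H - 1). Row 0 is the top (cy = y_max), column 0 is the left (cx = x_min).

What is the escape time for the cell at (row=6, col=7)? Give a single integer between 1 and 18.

z_0 = 0 + 0i, c = 0.1000 + -0.7200i
Iter 1: z = 0.1000 + -0.7200i, |z|^2 = 0.5284
Iter 2: z = -0.4084 + -0.8640i, |z|^2 = 0.9133
Iter 3: z = -0.4797 + -0.0143i, |z|^2 = 0.2303
Iter 4: z = 0.3299 + -0.7063i, |z|^2 = 0.6077
Iter 5: z = -0.2900 + -1.1860i, |z|^2 = 1.4908
Iter 6: z = -1.2226 + -0.0321i, |z|^2 = 1.4957
Iter 7: z = 1.5936 + -0.6416i, |z|^2 = 2.9513
Iter 8: z = 2.2281 + -2.7648i, |z|^2 = 12.6087
Escaped at iteration 8

Answer: 8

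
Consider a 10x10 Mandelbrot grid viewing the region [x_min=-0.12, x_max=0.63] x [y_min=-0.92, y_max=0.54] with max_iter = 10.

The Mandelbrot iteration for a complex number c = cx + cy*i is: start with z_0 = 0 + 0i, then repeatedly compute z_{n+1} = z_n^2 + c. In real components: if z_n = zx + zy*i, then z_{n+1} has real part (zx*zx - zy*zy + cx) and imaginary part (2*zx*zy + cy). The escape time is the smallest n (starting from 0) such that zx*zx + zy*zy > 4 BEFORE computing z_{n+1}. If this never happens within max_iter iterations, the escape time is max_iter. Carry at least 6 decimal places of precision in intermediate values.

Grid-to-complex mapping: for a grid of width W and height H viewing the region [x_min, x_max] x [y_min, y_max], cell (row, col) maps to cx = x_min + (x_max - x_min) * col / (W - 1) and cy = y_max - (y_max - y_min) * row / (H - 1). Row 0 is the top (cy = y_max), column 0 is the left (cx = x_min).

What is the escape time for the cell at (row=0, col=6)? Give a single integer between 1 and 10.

Answer: 10

Derivation:
z_0 = 0 + 0i, c = 0.3800 + 0.5400i
Iter 1: z = 0.3800 + 0.5400i, |z|^2 = 0.4360
Iter 2: z = 0.2328 + 0.9504i, |z|^2 = 0.9575
Iter 3: z = -0.4691 + 0.9825i, |z|^2 = 1.1853
Iter 4: z = -0.3653 + -0.3817i, |z|^2 = 0.2792
Iter 5: z = 0.3677 + 0.8189i, |z|^2 = 0.8058
Iter 6: z = -0.1553 + 1.1423i, |z|^2 = 1.3289
Iter 7: z = -0.9006 + 0.1851i, |z|^2 = 0.8454
Iter 8: z = 1.1569 + 0.2065i, |z|^2 = 1.3810
Iter 9: z = 1.6757 + 1.0179i, |z|^2 = 3.8439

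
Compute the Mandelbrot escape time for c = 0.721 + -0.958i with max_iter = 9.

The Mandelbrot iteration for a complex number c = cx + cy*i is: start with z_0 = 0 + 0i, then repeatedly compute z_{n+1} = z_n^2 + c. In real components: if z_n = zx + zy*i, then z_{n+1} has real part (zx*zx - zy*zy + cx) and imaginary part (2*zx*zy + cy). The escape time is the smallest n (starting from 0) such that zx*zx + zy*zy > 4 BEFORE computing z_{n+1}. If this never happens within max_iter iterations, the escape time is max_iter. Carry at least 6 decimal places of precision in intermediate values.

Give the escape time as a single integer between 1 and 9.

Answer: 2

Derivation:
z_0 = 0 + 0i, c = 0.7210 + -0.9580i
Iter 1: z = 0.7210 + -0.9580i, |z|^2 = 1.4376
Iter 2: z = 0.3231 + -2.3394i, |z|^2 = 5.5773
Escaped at iteration 2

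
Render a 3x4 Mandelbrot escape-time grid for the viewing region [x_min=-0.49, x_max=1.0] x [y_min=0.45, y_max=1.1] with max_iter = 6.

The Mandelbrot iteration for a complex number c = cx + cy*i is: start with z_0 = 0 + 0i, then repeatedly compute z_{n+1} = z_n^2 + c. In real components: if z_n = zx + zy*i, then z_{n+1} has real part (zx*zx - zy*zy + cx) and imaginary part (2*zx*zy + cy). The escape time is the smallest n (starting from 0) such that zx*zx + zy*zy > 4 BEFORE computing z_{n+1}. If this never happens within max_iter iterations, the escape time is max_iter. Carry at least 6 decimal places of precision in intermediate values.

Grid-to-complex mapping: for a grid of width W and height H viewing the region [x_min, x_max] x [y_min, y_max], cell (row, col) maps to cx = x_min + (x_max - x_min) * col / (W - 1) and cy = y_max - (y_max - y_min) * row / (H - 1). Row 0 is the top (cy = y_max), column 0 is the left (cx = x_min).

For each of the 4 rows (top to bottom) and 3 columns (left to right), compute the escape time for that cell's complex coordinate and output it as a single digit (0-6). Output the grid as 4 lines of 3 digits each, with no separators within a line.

Answer: 432
442
662
662

Derivation:
(row=0, col=0): c = -0.4900 + 1.1000i → escape time 4
(row=0, col=1): c = 0.2550 + 1.1000i → escape time 3
(row=0, col=2): c = 1.0000 + 1.1000i → escape time 2
(row=1, col=0): c = -0.4900 + 0.8833i → escape time 4
(row=1, col=1): c = 0.2550 + 0.8833i → escape time 4
(row=1, col=2): c = 1.0000 + 0.8833i → escape time 2
(row=2, col=0): c = -0.4900 + 0.6667i → escape time 6
(row=2, col=1): c = 0.2550 + 0.6667i → escape time 6
(row=2, col=2): c = 1.0000 + 0.6667i → escape time 2
(row=3, col=0): c = -0.4900 + 0.4500i → escape time 6
(row=3, col=1): c = 0.2550 + 0.4500i → escape time 6
(row=3, col=2): c = 1.0000 + 0.4500i → escape time 2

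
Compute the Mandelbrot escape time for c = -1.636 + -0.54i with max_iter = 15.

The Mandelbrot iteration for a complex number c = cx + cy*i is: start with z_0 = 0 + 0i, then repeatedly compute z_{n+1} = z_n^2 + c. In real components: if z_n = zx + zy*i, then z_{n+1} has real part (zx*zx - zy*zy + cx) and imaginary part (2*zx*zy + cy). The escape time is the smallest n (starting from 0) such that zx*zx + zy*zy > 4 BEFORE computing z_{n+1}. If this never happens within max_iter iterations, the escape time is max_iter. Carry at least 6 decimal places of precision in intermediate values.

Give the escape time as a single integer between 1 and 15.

z_0 = 0 + 0i, c = -1.6360 + -0.5400i
Iter 1: z = -1.6360 + -0.5400i, |z|^2 = 2.9681
Iter 2: z = 0.7489 + 1.2269i, |z|^2 = 2.0661
Iter 3: z = -2.5804 + 1.2976i, |z|^2 = 8.3422
Escaped at iteration 3

Answer: 3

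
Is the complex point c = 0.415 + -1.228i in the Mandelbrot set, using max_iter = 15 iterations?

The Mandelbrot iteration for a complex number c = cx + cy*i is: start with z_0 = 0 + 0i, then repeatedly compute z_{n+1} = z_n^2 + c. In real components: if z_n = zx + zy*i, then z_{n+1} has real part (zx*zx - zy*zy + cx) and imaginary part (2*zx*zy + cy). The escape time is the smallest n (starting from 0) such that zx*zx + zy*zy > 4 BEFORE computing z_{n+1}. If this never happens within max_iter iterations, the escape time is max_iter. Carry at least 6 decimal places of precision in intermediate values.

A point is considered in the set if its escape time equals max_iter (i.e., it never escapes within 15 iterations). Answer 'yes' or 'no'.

Answer: no

Derivation:
z_0 = 0 + 0i, c = 0.4150 + -1.2280i
Iter 1: z = 0.4150 + -1.2280i, |z|^2 = 1.6802
Iter 2: z = -0.9208 + -2.2472i, |z|^2 = 5.8979
Escaped at iteration 2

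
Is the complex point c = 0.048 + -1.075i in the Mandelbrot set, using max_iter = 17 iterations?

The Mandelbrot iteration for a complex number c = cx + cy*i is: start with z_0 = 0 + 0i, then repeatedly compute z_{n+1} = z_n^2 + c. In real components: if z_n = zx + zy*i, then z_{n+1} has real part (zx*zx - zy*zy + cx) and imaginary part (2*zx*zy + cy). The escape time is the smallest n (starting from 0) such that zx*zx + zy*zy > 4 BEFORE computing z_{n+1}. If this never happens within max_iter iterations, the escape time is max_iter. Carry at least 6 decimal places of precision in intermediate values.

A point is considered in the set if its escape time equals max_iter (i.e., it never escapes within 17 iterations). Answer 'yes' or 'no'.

Answer: no

Derivation:
z_0 = 0 + 0i, c = 0.0480 + -1.0750i
Iter 1: z = 0.0480 + -1.0750i, |z|^2 = 1.1579
Iter 2: z = -1.1053 + -1.1782i, |z|^2 = 2.6099
Iter 3: z = -0.1184 + 1.5296i, |z|^2 = 2.3536
Iter 4: z = -2.2776 + -1.4373i, |z|^2 = 7.2531
Escaped at iteration 4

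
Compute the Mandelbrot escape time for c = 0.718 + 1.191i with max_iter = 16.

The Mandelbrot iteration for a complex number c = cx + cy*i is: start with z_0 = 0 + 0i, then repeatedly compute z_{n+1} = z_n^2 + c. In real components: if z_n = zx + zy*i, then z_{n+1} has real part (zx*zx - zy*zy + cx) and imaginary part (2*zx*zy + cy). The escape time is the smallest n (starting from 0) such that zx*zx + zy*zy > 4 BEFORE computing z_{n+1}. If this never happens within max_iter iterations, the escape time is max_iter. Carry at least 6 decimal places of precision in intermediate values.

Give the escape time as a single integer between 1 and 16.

Answer: 2

Derivation:
z_0 = 0 + 0i, c = 0.7180 + 1.1910i
Iter 1: z = 0.7180 + 1.1910i, |z|^2 = 1.9340
Iter 2: z = -0.1850 + 2.9013i, |z|^2 = 8.4516
Escaped at iteration 2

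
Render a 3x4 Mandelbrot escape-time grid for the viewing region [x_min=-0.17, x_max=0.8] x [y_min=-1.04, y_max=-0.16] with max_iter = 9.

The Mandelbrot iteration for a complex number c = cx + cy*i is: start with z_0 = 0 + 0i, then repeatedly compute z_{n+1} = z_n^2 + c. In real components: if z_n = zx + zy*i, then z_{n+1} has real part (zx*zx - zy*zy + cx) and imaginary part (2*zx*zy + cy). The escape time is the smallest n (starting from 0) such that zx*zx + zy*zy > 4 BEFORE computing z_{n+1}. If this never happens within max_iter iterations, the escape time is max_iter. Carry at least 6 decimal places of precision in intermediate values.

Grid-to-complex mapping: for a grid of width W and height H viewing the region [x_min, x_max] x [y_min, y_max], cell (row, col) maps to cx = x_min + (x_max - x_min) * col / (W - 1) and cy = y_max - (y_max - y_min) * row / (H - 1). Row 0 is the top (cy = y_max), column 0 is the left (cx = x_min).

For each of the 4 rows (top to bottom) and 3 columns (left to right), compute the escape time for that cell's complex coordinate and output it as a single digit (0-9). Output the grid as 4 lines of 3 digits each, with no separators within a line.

Answer: 993
993
952
932

Derivation:
(row=0, col=0): c = -0.1700 + -0.1600i → escape time 9
(row=0, col=1): c = 0.3150 + -0.1600i → escape time 9
(row=0, col=2): c = 0.8000 + -0.1600i → escape time 3
(row=1, col=0): c = -0.1700 + -0.4533i → escape time 9
(row=1, col=1): c = 0.3150 + -0.4533i → escape time 9
(row=1, col=2): c = 0.8000 + -0.4533i → escape time 3
(row=2, col=0): c = -0.1700 + -0.7467i → escape time 9
(row=2, col=1): c = 0.3150 + -0.7467i → escape time 5
(row=2, col=2): c = 0.8000 + -0.7467i → escape time 2
(row=3, col=0): c = -0.1700 + -1.0400i → escape time 9
(row=3, col=1): c = 0.3150 + -1.0400i → escape time 3
(row=3, col=2): c = 0.8000 + -1.0400i → escape time 2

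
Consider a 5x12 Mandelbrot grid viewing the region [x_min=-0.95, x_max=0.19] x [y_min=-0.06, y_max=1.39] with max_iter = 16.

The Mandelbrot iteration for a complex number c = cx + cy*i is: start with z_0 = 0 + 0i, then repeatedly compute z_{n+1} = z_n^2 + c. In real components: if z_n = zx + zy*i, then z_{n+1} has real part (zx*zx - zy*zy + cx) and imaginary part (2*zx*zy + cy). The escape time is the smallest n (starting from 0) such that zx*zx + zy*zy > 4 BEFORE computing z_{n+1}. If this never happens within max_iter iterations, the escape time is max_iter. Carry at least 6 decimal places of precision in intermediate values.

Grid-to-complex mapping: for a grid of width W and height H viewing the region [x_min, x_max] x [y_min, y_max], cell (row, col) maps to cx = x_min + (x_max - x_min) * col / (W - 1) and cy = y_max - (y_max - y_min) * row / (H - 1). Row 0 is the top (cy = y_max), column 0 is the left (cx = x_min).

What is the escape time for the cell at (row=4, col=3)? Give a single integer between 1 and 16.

z_0 = 0 + 0i, c = -0.0950 + 0.8627i
Iter 1: z = -0.0950 + 0.8627i, |z|^2 = 0.7533
Iter 2: z = -0.8303 + 0.6988i, |z|^2 = 1.1777
Iter 3: z = 0.1060 + -0.2977i, |z|^2 = 0.0999
Iter 4: z = -0.1724 + 0.7996i, |z|^2 = 0.6691
Iter 5: z = -0.7047 + 0.5871i, |z|^2 = 0.8412
Iter 6: z = 0.0569 + 0.0354i, |z|^2 = 0.0045
Iter 7: z = -0.0930 + 0.8668i, |z|^2 = 0.7599
Iter 8: z = -0.8376 + 0.7015i, |z|^2 = 1.1937
Iter 9: z = 0.1145 + -0.3124i, |z|^2 = 0.1107
Iter 10: z = -0.1795 + 0.7912i, |z|^2 = 0.6582
Iter 11: z = -0.6888 + 0.5787i, |z|^2 = 0.8093
Iter 12: z = 0.0445 + 0.0656i, |z|^2 = 0.0063
Iter 13: z = -0.0973 + 0.8686i, |z|^2 = 0.7639
Iter 14: z = -0.8399 + 0.6937i, |z|^2 = 1.1867
Iter 15: z = 0.1293 + -0.3025i, |z|^2 = 0.1082

Answer: 16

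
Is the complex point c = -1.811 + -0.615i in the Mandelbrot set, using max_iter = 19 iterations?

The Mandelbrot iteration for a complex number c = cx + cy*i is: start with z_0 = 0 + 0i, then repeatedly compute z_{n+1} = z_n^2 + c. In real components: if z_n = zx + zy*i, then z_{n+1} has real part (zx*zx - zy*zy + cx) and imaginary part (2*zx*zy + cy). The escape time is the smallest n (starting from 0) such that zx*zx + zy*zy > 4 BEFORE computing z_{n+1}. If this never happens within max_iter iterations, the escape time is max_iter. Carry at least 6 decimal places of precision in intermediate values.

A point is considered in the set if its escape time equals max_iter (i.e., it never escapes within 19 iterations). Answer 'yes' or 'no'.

z_0 = 0 + 0i, c = -1.8110 + -0.6150i
Iter 1: z = -1.8110 + -0.6150i, |z|^2 = 3.6579
Iter 2: z = 1.0905 + 1.6125i, |z|^2 = 3.7894
Iter 3: z = -3.2221 + 2.9019i, |z|^2 = 18.8029
Escaped at iteration 3

Answer: no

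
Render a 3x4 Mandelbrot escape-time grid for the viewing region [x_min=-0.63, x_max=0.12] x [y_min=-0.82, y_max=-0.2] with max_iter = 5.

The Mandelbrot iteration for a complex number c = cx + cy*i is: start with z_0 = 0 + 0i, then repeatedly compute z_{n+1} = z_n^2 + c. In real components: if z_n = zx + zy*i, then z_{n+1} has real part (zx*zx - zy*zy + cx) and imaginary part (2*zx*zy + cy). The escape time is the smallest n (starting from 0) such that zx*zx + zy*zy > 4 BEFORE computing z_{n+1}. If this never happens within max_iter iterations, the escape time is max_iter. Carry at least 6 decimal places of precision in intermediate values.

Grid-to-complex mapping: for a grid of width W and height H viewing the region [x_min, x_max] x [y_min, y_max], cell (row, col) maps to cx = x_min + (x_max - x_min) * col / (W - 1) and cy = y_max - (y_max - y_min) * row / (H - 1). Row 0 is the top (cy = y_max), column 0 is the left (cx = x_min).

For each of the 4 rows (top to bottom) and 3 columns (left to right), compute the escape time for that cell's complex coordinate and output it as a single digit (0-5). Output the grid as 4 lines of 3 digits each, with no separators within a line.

Answer: 555
555
555
455

Derivation:
(row=0, col=0): c = -0.6300 + -0.2000i → escape time 5
(row=0, col=1): c = -0.2550 + -0.2000i → escape time 5
(row=0, col=2): c = 0.1200 + -0.2000i → escape time 5
(row=1, col=0): c = -0.6300 + -0.4067i → escape time 5
(row=1, col=1): c = -0.2550 + -0.4067i → escape time 5
(row=1, col=2): c = 0.1200 + -0.4067i → escape time 5
(row=2, col=0): c = -0.6300 + -0.6133i → escape time 5
(row=2, col=1): c = -0.2550 + -0.6133i → escape time 5
(row=2, col=2): c = 0.1200 + -0.6133i → escape time 5
(row=3, col=0): c = -0.6300 + -0.8200i → escape time 4
(row=3, col=1): c = -0.2550 + -0.8200i → escape time 5
(row=3, col=2): c = 0.1200 + -0.8200i → escape time 5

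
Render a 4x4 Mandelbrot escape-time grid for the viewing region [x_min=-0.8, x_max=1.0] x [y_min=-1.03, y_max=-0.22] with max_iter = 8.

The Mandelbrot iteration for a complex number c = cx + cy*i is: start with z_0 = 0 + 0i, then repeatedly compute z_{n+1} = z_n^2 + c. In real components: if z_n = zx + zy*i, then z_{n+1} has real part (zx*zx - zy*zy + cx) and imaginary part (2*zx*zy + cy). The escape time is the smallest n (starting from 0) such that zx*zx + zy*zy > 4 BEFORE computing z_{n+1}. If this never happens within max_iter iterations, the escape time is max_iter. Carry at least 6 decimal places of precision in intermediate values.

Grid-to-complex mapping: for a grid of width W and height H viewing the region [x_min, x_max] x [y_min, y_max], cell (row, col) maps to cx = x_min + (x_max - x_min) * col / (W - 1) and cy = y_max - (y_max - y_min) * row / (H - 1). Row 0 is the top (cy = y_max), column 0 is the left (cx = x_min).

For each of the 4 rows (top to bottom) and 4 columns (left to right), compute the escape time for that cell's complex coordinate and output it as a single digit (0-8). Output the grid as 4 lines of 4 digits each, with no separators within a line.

Answer: 8882
6872
4842
3732

Derivation:
(row=0, col=0): c = -0.8000 + -0.2200i → escape time 8
(row=0, col=1): c = -0.2000 + -0.2200i → escape time 8
(row=0, col=2): c = 0.4000 + -0.2200i → escape time 8
(row=0, col=3): c = 1.0000 + -0.2200i → escape time 2
(row=1, col=0): c = -0.8000 + -0.4900i → escape time 6
(row=1, col=1): c = -0.2000 + -0.4900i → escape time 8
(row=1, col=2): c = 0.4000 + -0.4900i → escape time 7
(row=1, col=3): c = 1.0000 + -0.4900i → escape time 2
(row=2, col=0): c = -0.8000 + -0.7600i → escape time 4
(row=2, col=1): c = -0.2000 + -0.7600i → escape time 8
(row=2, col=2): c = 0.4000 + -0.7600i → escape time 4
(row=2, col=3): c = 1.0000 + -0.7600i → escape time 2
(row=3, col=0): c = -0.8000 + -1.0300i → escape time 3
(row=3, col=1): c = -0.2000 + -1.0300i → escape time 7
(row=3, col=2): c = 0.4000 + -1.0300i → escape time 3
(row=3, col=3): c = 1.0000 + -1.0300i → escape time 2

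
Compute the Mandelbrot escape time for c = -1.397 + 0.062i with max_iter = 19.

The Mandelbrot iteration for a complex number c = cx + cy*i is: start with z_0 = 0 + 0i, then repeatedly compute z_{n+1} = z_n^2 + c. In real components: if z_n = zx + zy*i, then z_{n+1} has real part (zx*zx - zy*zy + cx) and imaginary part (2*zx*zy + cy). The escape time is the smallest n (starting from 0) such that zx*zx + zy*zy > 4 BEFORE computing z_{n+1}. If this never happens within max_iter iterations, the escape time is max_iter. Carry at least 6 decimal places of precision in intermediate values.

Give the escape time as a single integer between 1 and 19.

z_0 = 0 + 0i, c = -1.3970 + 0.0620i
Iter 1: z = -1.3970 + 0.0620i, |z|^2 = 1.9555
Iter 2: z = 0.5508 + -0.1112i, |z|^2 = 0.3157
Iter 3: z = -1.1060 + -0.0605i, |z|^2 = 1.2270
Iter 4: z = -0.1774 + 0.1959i, |z|^2 = 0.0698
Iter 5: z = -1.4039 + -0.0075i, |z|^2 = 1.9710
Iter 6: z = 0.5739 + 0.0830i, |z|^2 = 0.3363
Iter 7: z = -1.0745 + 0.1573i, |z|^2 = 1.1793
Iter 8: z = -0.2671 + -0.2760i, |z|^2 = 0.1475
Iter 9: z = -1.4018 + 0.2095i, |z|^2 = 2.0089
Iter 10: z = 0.5242 + -0.5252i, |z|^2 = 0.5507
Iter 11: z = -1.3981 + -0.4887i, |z|^2 = 2.1935
Iter 12: z = 0.3189 + 1.4284i, |z|^2 = 2.1420
Iter 13: z = -3.3356 + 0.9731i, |z|^2 = 12.0731
Escaped at iteration 13

Answer: 13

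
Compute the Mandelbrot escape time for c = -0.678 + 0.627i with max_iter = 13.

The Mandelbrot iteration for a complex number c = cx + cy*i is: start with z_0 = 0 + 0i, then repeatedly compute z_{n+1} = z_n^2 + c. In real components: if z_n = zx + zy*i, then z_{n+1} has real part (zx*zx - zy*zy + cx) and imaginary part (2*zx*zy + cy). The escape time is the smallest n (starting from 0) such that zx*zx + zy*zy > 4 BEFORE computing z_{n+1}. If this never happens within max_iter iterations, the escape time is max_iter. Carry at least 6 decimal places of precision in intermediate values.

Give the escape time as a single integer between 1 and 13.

z_0 = 0 + 0i, c = -0.6780 + 0.6270i
Iter 1: z = -0.6780 + 0.6270i, |z|^2 = 0.8528
Iter 2: z = -0.6114 + -0.2232i, |z|^2 = 0.4237
Iter 3: z = -0.3540 + 0.9000i, |z|^2 = 0.9352
Iter 4: z = -1.3626 + -0.0101i, |z|^2 = 1.8569
Iter 5: z = 1.1787 + 0.6545i, |z|^2 = 1.8178
Iter 6: z = 0.2829 + 2.1700i, |z|^2 = 4.7889
Escaped at iteration 6

Answer: 6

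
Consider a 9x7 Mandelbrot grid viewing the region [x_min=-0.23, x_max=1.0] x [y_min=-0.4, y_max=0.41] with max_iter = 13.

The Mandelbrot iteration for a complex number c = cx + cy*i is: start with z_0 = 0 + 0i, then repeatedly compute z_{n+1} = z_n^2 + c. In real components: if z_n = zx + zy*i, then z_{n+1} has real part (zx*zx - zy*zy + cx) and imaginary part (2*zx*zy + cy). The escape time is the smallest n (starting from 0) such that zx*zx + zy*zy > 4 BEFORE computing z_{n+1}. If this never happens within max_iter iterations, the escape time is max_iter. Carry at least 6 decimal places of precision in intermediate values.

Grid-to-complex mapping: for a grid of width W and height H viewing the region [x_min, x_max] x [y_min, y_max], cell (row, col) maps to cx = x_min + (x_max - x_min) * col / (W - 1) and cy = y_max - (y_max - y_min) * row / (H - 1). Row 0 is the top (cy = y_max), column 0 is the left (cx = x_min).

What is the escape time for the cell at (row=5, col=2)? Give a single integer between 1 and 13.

z_0 = 0 + 0i, c = 0.0775 + -0.2650i
Iter 1: z = 0.0775 + -0.2650i, |z|^2 = 0.0762
Iter 2: z = 0.0133 + -0.3061i, |z|^2 = 0.0939
Iter 3: z = -0.0160 + -0.2731i, |z|^2 = 0.0749
Iter 4: z = 0.0032 + -0.2563i, |z|^2 = 0.0657
Iter 5: z = 0.0118 + -0.2666i, |z|^2 = 0.0712
Iter 6: z = 0.0066 + -0.2713i, |z|^2 = 0.0737
Iter 7: z = 0.0039 + -0.2686i, |z|^2 = 0.0721
Iter 8: z = 0.0054 + -0.2671i, |z|^2 = 0.0714
Iter 9: z = 0.0062 + -0.2679i, |z|^2 = 0.0718
Iter 10: z = 0.0058 + -0.2683i, |z|^2 = 0.0720
Iter 11: z = 0.0055 + -0.2681i, |z|^2 = 0.0719
Iter 12: z = 0.0057 + -0.2680i, |z|^2 = 0.0718

Answer: 13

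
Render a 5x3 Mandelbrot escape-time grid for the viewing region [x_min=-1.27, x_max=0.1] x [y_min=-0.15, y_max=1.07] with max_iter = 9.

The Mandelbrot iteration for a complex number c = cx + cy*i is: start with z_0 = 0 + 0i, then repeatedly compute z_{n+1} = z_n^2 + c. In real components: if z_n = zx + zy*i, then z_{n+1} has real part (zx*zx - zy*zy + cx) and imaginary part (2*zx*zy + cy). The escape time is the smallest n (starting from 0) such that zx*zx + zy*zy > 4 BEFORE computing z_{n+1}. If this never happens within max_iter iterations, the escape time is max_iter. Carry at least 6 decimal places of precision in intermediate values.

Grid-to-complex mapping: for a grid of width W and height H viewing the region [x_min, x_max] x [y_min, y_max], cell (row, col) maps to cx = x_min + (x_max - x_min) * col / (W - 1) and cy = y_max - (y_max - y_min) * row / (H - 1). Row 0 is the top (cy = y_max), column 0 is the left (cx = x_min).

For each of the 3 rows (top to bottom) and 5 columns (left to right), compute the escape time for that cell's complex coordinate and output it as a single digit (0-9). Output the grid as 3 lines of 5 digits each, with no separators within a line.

(row=0, col=0): c = -1.2700 + 1.0700i → escape time 3
(row=0, col=1): c = -0.9275 + 1.0700i → escape time 3
(row=0, col=2): c = -0.5850 + 1.0700i → escape time 3
(row=0, col=3): c = -0.2425 + 1.0700i → escape time 6
(row=0, col=4): c = 0.1000 + 1.0700i → escape time 4
(row=1, col=0): c = -1.2700 + 0.4600i → escape time 6
(row=1, col=1): c = -0.9275 + 0.4600i → escape time 6
(row=1, col=2): c = -0.5850 + 0.4600i → escape time 9
(row=1, col=3): c = -0.2425 + 0.4600i → escape time 9
(row=1, col=4): c = 0.1000 + 0.4600i → escape time 9
(row=2, col=0): c = -1.2700 + -0.1500i → escape time 9
(row=2, col=1): c = -0.9275 + -0.1500i → escape time 9
(row=2, col=2): c = -0.5850 + -0.1500i → escape time 9
(row=2, col=3): c = -0.2425 + -0.1500i → escape time 9
(row=2, col=4): c = 0.1000 + -0.1500i → escape time 9

Answer: 33364
66999
99999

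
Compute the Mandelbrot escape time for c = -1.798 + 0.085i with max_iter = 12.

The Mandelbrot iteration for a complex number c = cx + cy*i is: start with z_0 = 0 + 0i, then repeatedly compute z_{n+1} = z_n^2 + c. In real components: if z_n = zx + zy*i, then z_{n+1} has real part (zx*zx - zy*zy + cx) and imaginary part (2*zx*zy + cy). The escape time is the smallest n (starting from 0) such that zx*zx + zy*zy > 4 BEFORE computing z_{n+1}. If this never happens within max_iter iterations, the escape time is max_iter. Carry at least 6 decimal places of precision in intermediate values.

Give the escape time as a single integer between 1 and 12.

z_0 = 0 + 0i, c = -1.7980 + 0.0850i
Iter 1: z = -1.7980 + 0.0850i, |z|^2 = 3.2400
Iter 2: z = 1.4276 + -0.2207i, |z|^2 = 2.0867
Iter 3: z = 0.1913 + -0.5450i, |z|^2 = 0.3336
Iter 4: z = -2.0585 + -0.1235i, |z|^2 = 4.2525
Escaped at iteration 4

Answer: 4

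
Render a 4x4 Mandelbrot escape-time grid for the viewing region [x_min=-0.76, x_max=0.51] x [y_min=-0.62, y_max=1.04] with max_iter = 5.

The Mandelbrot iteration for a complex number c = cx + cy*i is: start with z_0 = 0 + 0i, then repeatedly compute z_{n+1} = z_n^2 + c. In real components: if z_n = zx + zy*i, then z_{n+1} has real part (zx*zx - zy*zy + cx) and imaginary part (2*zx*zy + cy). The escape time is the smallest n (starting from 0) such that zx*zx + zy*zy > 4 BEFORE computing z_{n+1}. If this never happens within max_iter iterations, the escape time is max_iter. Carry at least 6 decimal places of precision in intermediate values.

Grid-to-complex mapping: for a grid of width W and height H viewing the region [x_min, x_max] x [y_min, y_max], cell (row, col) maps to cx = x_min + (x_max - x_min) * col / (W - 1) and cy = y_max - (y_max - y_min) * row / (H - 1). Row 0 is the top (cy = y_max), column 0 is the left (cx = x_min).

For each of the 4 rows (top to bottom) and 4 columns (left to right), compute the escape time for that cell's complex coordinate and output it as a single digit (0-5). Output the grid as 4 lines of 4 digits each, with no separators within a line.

Answer: 3542
5555
5555
5554

Derivation:
(row=0, col=0): c = -0.7600 + 1.0400i → escape time 3
(row=0, col=1): c = -0.3367 + 1.0400i → escape time 5
(row=0, col=2): c = 0.0867 + 1.0400i → escape time 4
(row=0, col=3): c = 0.5100 + 1.0400i → escape time 2
(row=1, col=0): c = -0.7600 + 0.4867i → escape time 5
(row=1, col=1): c = -0.3367 + 0.4867i → escape time 5
(row=1, col=2): c = 0.0867 + 0.4867i → escape time 5
(row=1, col=3): c = 0.5100 + 0.4867i → escape time 5
(row=2, col=0): c = -0.7600 + -0.0667i → escape time 5
(row=2, col=1): c = -0.3367 + -0.0667i → escape time 5
(row=2, col=2): c = 0.0867 + -0.0667i → escape time 5
(row=2, col=3): c = 0.5100 + -0.0667i → escape time 5
(row=3, col=0): c = -0.7600 + -0.6200i → escape time 5
(row=3, col=1): c = -0.3367 + -0.6200i → escape time 5
(row=3, col=2): c = 0.0867 + -0.6200i → escape time 5
(row=3, col=3): c = 0.5100 + -0.6200i → escape time 4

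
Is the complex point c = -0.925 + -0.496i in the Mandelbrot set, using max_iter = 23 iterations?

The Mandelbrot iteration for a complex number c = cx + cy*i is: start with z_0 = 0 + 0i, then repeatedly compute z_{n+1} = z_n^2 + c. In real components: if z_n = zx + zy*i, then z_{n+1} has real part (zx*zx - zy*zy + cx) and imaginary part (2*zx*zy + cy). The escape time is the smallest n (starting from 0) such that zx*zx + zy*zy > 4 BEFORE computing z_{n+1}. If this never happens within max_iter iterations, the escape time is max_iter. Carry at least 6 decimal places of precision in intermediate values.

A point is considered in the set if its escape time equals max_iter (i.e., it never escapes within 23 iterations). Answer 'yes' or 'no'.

Answer: no

Derivation:
z_0 = 0 + 0i, c = -0.9250 + -0.4960i
Iter 1: z = -0.9250 + -0.4960i, |z|^2 = 1.1016
Iter 2: z = -0.3154 + 0.4216i, |z|^2 = 0.2772
Iter 3: z = -1.0033 + -0.7619i, |z|^2 = 1.5871
Iter 4: z = -0.4990 + 1.0329i, |z|^2 = 1.3158
Iter 5: z = -1.7428 + -1.5268i, |z|^2 = 5.3685
Escaped at iteration 5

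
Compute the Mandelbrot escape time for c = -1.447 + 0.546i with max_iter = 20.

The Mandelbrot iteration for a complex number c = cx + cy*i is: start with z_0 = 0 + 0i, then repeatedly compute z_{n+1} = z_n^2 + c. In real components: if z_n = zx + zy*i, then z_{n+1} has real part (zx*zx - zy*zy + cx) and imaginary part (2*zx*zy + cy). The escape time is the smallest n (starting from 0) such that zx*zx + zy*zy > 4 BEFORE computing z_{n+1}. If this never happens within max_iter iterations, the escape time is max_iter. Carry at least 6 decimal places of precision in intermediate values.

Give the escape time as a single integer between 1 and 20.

z_0 = 0 + 0i, c = -1.4470 + 0.5460i
Iter 1: z = -1.4470 + 0.5460i, |z|^2 = 2.3919
Iter 2: z = 0.3487 + -1.0341i, |z|^2 = 1.1910
Iter 3: z = -2.3948 + -0.1752i, |z|^2 = 5.7659
Escaped at iteration 3

Answer: 3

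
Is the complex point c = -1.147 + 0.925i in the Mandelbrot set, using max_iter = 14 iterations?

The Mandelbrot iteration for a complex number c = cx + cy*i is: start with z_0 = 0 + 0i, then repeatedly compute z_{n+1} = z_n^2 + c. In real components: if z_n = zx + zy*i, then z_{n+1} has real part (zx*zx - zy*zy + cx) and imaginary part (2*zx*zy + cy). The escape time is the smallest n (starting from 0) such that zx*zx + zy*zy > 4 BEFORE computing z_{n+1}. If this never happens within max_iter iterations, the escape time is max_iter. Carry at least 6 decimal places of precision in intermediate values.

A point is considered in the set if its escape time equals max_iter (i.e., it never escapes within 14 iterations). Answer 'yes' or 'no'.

z_0 = 0 + 0i, c = -1.1470 + 0.9250i
Iter 1: z = -1.1470 + 0.9250i, |z|^2 = 2.1712
Iter 2: z = -0.6870 + -1.1969i, |z|^2 = 1.9047
Iter 3: z = -2.1077 + 2.5696i, |z|^2 = 11.0455
Escaped at iteration 3

Answer: no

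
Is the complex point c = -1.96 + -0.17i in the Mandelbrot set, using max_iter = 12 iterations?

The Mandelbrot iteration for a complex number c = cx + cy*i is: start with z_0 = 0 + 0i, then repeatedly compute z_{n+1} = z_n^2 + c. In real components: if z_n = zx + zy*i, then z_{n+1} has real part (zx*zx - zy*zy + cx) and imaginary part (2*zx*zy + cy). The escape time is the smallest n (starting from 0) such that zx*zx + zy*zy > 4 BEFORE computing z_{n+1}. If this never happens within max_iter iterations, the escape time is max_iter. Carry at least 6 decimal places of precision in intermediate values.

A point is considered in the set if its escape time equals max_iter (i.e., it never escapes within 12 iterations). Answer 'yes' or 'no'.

z_0 = 0 + 0i, c = -1.9600 + -0.1700i
Iter 1: z = -1.9600 + -0.1700i, |z|^2 = 3.8705
Iter 2: z = 1.8527 + 0.4964i, |z|^2 = 3.6789
Iter 3: z = 1.2261 + 1.6694i, |z|^2 = 4.2900
Escaped at iteration 3

Answer: no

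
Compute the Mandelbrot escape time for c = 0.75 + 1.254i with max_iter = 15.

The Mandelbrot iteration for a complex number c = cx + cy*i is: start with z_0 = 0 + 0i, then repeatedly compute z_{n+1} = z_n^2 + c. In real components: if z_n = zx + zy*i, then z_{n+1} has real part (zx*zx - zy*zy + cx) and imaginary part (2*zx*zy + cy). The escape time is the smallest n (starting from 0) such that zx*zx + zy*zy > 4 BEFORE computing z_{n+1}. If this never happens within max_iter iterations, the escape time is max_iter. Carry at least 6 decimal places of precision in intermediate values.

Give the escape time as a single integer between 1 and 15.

z_0 = 0 + 0i, c = 0.7500 + 1.2540i
Iter 1: z = 0.7500 + 1.2540i, |z|^2 = 2.1350
Iter 2: z = -0.2600 + 3.1350i, |z|^2 = 9.8958
Escaped at iteration 2

Answer: 2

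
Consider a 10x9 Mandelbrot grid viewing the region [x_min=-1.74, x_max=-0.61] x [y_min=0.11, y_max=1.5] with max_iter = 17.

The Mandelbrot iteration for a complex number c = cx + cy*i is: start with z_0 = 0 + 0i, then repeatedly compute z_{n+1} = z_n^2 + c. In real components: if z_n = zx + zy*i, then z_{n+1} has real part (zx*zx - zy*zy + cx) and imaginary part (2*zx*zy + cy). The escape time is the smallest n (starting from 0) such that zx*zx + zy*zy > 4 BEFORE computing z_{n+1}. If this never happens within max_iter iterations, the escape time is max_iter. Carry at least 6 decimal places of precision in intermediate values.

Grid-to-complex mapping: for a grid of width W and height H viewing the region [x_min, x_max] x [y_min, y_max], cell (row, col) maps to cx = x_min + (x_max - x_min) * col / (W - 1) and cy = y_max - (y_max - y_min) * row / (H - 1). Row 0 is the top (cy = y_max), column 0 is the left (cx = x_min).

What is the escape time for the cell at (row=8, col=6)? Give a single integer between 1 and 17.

z_0 = 0 + 0i, c = -0.9867 + 0.1100i
Iter 1: z = -0.9867 + 0.1100i, |z|^2 = 0.9856
Iter 2: z = -0.0253 + -0.1071i, |z|^2 = 0.0121
Iter 3: z = -0.9975 + 0.1154i, |z|^2 = 1.0083
Iter 4: z = -0.0050 + -0.1202i, |z|^2 = 0.0145
Iter 5: z = -1.0011 + 0.1112i, |z|^2 = 1.0146
Iter 6: z = 0.0032 + -0.1126i, |z|^2 = 0.0127
Iter 7: z = -0.9993 + 0.1093i, |z|^2 = 1.0106
Iter 8: z = 0.0001 + -0.1084i, |z|^2 = 0.0118
Iter 9: z = -0.9984 + 0.1100i, |z|^2 = 1.0089
Iter 10: z = -0.0019 + -0.1096i, |z|^2 = 0.0120
Iter 11: z = -0.9987 + 0.1104i, |z|^2 = 1.0096
Iter 12: z = -0.0015 + -0.1105i, |z|^2 = 0.0122
Iter 13: z = -0.9989 + 0.1103i, |z|^2 = 1.0099
Iter 14: z = -0.0011 + -0.1104i, |z|^2 = 0.0122
Iter 15: z = -0.9989 + 0.1102i, |z|^2 = 1.0099
Iter 16: z = -0.0011 + -0.1102i, |z|^2 = 0.0121

Answer: 17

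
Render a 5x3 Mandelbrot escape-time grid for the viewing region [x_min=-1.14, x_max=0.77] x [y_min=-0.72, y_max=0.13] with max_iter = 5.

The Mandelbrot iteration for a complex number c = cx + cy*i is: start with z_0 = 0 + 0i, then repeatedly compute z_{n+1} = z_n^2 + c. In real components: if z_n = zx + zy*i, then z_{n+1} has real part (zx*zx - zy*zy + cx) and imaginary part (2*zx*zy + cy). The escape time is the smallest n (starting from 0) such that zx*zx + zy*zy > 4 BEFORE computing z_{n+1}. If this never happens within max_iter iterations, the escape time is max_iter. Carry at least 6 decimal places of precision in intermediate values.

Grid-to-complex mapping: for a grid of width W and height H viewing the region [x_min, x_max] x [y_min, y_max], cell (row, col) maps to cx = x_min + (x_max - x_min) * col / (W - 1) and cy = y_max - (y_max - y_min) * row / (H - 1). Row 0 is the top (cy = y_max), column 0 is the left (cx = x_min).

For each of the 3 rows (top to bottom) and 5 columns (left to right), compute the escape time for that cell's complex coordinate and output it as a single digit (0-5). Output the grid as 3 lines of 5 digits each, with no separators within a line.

(row=0, col=0): c = -1.1400 + 0.1300i → escape time 5
(row=0, col=1): c = -0.6625 + 0.1300i → escape time 5
(row=0, col=2): c = -0.1850 + 0.1300i → escape time 5
(row=0, col=3): c = 0.2925 + 0.1300i → escape time 5
(row=0, col=4): c = 0.7700 + 0.1300i → escape time 3
(row=1, col=0): c = -1.1400 + -0.2950i → escape time 5
(row=1, col=1): c = -0.6625 + -0.2950i → escape time 5
(row=1, col=2): c = -0.1850 + -0.2950i → escape time 5
(row=1, col=3): c = 0.2925 + -0.2950i → escape time 5
(row=1, col=4): c = 0.7700 + -0.2950i → escape time 3
(row=2, col=0): c = -1.1400 + -0.7200i → escape time 3
(row=2, col=1): c = -0.6625 + -0.7200i → escape time 5
(row=2, col=2): c = -0.1850 + -0.7200i → escape time 5
(row=2, col=3): c = 0.2925 + -0.7200i → escape time 5
(row=2, col=4): c = 0.7700 + -0.7200i → escape time 2

Answer: 55553
55553
35552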